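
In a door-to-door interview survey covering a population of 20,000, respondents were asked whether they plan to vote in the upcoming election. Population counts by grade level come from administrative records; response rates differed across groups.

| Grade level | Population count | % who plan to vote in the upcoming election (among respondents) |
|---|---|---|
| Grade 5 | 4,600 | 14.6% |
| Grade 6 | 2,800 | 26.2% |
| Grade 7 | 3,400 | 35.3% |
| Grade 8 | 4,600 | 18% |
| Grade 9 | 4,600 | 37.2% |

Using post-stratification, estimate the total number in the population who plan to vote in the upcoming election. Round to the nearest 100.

Estimated count per cell = population count × respondent percentage:
  Grade 5: 4,600 × 14.6% = 671.6
  Grade 6: 2,800 × 26.2% = 733.6
  Grade 7: 3,400 × 35.3% = 1200.2
  Grade 8: 4,600 × 18% = 828
  Grade 9: 4,600 × 37.2% = 1711.2
Estimated total = 5144.6 → 5,100.

5,100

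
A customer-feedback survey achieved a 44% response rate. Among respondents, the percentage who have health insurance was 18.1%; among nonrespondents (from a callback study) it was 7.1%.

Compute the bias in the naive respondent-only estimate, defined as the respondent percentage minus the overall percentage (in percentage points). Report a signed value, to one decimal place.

+6.2 percentage points

Nonresponse fraction = 1 − 0.44 = 0.56.
Bias = (nonresponse fraction) × (respondent percentage − nonrespondent percentage)
     = 0.56 × (18.1 − 7.1) = 0.56 × 11 = 6.16.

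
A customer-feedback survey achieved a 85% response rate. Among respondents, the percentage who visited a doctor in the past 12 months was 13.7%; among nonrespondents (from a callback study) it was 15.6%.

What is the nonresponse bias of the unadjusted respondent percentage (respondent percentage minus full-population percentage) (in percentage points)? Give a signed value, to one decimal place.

-0.3 percentage points

Nonresponse fraction = 1 − 0.85 = 0.15.
Bias = (nonresponse fraction) × (respondent percentage − nonrespondent percentage)
     = 0.15 × (13.7 − 15.6) = 0.15 × -1.9 = -0.285.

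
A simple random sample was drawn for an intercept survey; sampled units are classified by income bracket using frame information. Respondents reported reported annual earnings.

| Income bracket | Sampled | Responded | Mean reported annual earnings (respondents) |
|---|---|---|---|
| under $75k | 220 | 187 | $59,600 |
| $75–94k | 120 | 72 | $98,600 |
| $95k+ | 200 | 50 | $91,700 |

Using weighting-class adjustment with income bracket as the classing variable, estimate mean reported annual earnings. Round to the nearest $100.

Response rates by class: under $75k 187/220 = 85%, $75–94k 72/120 = 60%, $95k+ 50/200 = 25%.
Inverse-response-rate weighting restores each class to its sampled count, so class totals weight by n_sampled:
  under $75k: 220 × 59,600 = 13,112,000
  $75–94k: 120 × 98,600 = 11,832,000
  $95k+: 200 × 91,700 = 18,340,000
Adjusted estimate = 43,284,000 / 540 = 80155.6 → $80,200.

$80,200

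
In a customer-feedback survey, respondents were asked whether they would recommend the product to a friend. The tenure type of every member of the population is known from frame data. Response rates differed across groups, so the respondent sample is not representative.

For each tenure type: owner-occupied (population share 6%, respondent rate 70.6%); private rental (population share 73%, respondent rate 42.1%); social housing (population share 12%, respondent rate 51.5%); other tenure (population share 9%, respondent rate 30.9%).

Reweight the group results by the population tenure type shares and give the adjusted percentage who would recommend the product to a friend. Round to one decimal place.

43.9%

Each cell contributes population-share × respondent value:
  owner-occupied: 0.06 × 70.6 = 4.236
  private rental: 0.73 × 42.1 = 30.733
  social housing: 0.12 × 51.5 = 6.18
  other tenure: 0.09 × 30.9 = 2.781
Post-stratified estimate = 43.93 → 43.9%.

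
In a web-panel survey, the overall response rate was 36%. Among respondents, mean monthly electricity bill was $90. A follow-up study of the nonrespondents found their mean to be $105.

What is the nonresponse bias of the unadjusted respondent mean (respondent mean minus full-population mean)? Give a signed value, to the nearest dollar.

-$10

Nonresponse fraction = 1 − 0.36 = 0.64.
Bias = (nonresponse fraction) × (respondent mean − nonrespondent mean)
     = 0.64 × (90 − 105) = 0.64 × -15 = -9.6.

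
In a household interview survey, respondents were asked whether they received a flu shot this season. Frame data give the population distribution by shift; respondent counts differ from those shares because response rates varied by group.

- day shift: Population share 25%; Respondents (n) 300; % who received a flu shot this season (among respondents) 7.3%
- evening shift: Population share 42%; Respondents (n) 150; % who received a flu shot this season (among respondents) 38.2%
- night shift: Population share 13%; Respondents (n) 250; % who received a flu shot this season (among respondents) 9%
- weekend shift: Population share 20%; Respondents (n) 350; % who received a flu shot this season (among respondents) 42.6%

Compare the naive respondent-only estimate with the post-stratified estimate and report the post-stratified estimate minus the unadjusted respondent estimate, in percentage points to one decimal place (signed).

+3.7 percentage points

Without adjustment, the pooled respondent share is:
  (300/1050)×7.3 + (150/1050)×38.2 + (250/1050)×9 + (350/1050)×42.6 = 23.8857%
Post-stratified estimate weights by population shares:
  0.25×7.3 + 0.42×38.2 + 0.13×9 + 0.2×42.6 = 27.559%
Difference = 27.559 − 23.8857 = 3.6733 pp.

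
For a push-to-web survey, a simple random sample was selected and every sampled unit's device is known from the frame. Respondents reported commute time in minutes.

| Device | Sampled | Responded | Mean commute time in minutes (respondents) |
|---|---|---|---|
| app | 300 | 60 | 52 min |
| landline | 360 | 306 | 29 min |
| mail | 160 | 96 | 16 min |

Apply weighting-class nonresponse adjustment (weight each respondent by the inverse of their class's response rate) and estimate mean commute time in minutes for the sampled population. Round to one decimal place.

Response rates by class: app 60/300 = 20%, landline 306/360 = 85%, mail 96/160 = 60%.
Weighting each respondent by the inverse class response rate inflates each class back to its sampled size, so the class weight is n_sampled:
  app: 300 × 52 = 15,600
  landline: 360 × 29 = 10,440
  mail: 160 × 16 = 2560
Adjusted estimate = 28,600 / 820 = 34.878 → 34.9.

34.9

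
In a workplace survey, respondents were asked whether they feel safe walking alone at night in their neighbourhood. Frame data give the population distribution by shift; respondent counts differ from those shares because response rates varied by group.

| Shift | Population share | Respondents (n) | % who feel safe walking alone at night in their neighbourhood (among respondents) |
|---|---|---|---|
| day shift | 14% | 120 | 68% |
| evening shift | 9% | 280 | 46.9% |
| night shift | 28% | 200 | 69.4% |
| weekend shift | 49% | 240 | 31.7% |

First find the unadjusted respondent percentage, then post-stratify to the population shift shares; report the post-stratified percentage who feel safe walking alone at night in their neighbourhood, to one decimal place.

Naive respondent-only estimate (weights = respondent counts):
  (120/840)×68 + (280/840)×46.9 + (200/840)×69.4 + (240/840)×31.7 = 50.9286%
Reweighting by population shift shares:
  0.14×68 + 0.09×46.9 + 0.28×69.4 + 0.49×31.7 = 48.706%

48.7%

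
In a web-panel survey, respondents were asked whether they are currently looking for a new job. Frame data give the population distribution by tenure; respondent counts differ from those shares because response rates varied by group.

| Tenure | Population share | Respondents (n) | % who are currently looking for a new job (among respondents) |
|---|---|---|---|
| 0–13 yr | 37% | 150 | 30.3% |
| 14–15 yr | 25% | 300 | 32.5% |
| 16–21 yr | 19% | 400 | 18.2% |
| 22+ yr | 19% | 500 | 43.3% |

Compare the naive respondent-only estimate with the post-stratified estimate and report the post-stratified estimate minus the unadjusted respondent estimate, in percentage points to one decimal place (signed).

Unadjusted (pooled respondent) estimate weights by respondent counts:
  (150/1350)×30.3 + (300/1350)×32.5 + (400/1350)×18.2 + (500/1350)×43.3 = 32.0185%
Post-stratified estimate weights by population shares:
  0.37×30.3 + 0.25×32.5 + 0.19×18.2 + 0.19×43.3 = 31.021%
Difference = 31.021 − 32.0185 = -0.9975 pp.

-1.0 percentage points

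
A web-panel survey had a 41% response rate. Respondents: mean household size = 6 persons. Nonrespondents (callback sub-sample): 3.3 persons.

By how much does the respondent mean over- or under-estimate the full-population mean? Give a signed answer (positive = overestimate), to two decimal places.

+1.59

Nonresponse fraction = 1 − 0.41 = 0.59.
Bias = (nonresponse fraction) × (respondent mean − nonrespondent mean)
     = 0.59 × (6 − 3.3) = 0.59 × 2.7 = 1.593.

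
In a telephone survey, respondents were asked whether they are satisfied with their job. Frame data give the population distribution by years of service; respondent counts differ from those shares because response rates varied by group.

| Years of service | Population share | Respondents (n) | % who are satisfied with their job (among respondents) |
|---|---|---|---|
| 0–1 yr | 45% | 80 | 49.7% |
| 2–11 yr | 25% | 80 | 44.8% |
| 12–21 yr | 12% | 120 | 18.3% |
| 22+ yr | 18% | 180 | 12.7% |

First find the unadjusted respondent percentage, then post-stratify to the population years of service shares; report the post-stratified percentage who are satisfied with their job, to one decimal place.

38.0%

Unadjusted (pooled respondent) estimate weights by respondent counts:
  (80/460)×49.7 + (80/460)×44.8 + (120/460)×18.3 + (180/460)×12.7 = 26.1783%
Post-stratified estimate weights by population shares:
  0.45×49.7 + 0.25×44.8 + 0.12×18.3 + 0.18×12.7 = 38.047%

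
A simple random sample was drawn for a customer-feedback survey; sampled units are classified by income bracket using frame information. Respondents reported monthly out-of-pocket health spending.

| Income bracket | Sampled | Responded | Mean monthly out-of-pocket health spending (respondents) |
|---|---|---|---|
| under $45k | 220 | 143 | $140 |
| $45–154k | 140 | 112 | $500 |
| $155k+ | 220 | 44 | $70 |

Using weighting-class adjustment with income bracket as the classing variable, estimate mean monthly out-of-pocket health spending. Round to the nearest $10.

Response rates by class: under $45k 143/220 = 65%, $45–154k 112/140 = 80%, $155k+ 44/220 = 20%.
Weighting each respondent by the inverse class response rate inflates each class back to its sampled size, so the class weight is n_sampled:
  under $45k: 220 × 140 = 30,800
  $45–154k: 140 × 500 = 70,000
  $155k+: 220 × 70 = 15,400
Adjusted estimate = 116,200 / 580 = 200.345 → $200.

$200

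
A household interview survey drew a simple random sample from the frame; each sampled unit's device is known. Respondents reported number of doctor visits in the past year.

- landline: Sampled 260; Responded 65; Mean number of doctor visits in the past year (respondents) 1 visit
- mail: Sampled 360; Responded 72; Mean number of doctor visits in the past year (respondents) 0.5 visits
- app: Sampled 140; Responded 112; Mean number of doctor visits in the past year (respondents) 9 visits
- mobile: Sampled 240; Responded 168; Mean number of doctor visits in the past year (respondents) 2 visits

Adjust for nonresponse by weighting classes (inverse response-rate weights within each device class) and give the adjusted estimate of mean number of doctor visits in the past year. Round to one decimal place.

Response rates by class: landline 65/260 = 25%, mail 72/360 = 20%, app 112/140 = 80%, mobile 168/240 = 70%.
Inverse-response-rate weighting restores each class to its sampled count, so class totals weight by n_sampled:
  landline: 260 × 1 = 260
  mail: 360 × 0.5 = 180
  app: 140 × 9 = 1260
  mobile: 240 × 2 = 480
Adjusted estimate = 2180 / 1,000 = 2.18 → 2.2.

2.2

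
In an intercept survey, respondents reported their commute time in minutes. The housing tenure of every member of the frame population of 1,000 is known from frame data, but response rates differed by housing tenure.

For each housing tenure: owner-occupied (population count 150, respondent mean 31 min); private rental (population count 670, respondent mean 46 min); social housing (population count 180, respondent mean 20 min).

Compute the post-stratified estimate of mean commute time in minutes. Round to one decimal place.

Each cell contributes population-share × respondent value:
  owner-occupied: (150/1,000) × 31 = 4.65
  private rental: (670/1,000) × 46 = 30.82
  social housing: (180/1,000) × 20 = 3.6
Post-stratified estimate = 39.07 → 39.1.

39.1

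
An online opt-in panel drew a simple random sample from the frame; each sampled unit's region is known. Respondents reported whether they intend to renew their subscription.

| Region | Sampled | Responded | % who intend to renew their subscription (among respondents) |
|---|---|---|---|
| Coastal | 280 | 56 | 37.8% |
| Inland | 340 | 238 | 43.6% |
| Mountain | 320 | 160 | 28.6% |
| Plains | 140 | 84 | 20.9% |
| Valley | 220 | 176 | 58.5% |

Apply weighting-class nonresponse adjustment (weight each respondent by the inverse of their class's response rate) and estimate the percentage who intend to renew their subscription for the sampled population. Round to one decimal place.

38.7%

Class response rates: Coastal 56/280 = 20%, Inland 238/340 = 70%, Mountain 160/320 = 50%, Plains 84/140 = 60%, Valley 176/220 = 80%.
With weight = n_sampled/n_responded per class, the weighted class total is n_sampled:
  Coastal: 280 × 37.8 = 10,584
  Inland: 340 × 43.6 = 14,824
  Mountain: 320 × 28.6 = 9152
  Plains: 140 × 20.9 = 2926
  Valley: 220 × 58.5 = 12,870
Adjusted estimate = 50,356 / 1,300 = 38.7354 → 38.7%.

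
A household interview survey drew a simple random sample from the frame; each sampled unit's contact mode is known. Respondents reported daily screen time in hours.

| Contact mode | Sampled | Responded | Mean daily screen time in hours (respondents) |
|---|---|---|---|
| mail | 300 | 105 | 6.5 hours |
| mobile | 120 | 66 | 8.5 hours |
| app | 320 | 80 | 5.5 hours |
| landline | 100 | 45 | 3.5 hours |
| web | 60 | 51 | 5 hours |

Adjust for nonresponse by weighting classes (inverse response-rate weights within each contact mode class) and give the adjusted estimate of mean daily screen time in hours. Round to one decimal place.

6.0

Class response rates: mail 105/300 = 35%, mobile 66/120 = 55%, app 80/320 = 25%, landline 45/100 = 45%, web 51/60 = 85%.
Each respondent's weight = sampled/responded in their class; summing within a class gives n_sampled, so:
  mail: 300 × 6.5 = 1950
  mobile: 120 × 8.5 = 1020
  app: 320 × 5.5 = 1760
  landline: 100 × 3.5 = 350
  web: 60 × 5 = 300
Adjusted estimate = 5380 / 900 = 5.97778 → 6.0.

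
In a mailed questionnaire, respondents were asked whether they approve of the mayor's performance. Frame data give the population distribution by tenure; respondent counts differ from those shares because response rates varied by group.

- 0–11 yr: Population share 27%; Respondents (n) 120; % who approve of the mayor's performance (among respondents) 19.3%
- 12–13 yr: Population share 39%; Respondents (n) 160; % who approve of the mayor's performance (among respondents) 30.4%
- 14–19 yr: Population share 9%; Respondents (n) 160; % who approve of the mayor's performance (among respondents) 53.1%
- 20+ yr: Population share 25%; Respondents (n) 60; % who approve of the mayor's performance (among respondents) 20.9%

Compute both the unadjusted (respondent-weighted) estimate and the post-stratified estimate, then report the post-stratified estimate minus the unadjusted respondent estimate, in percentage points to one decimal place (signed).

-6.8 percentage points

Unadjusted (pooled respondent) estimate weights by respondent counts:
  (120/500)×19.3 + (160/500)×30.4 + (160/500)×53.1 + (60/500)×20.9 = 33.86%
Post-stratifying to population shares instead:
  0.27×19.3 + 0.39×30.4 + 0.09×53.1 + 0.25×20.9 = 27.071%
Difference = 27.071 − 33.86 = -6.789 pp.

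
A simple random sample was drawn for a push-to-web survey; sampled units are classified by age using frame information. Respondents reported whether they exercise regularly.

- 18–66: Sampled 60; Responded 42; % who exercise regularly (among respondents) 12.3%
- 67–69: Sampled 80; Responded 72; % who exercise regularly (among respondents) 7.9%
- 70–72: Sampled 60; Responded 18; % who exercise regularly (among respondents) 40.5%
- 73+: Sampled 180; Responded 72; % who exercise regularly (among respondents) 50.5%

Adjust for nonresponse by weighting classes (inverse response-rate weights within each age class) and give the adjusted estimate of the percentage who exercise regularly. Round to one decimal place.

Response rates by class: 18–66 42/60 = 70%, 67–69 72/80 = 90%, 70–72 18/60 = 30%, 73+ 72/180 = 40%.
With weight = n_sampled/n_responded per class, the weighted class total is n_sampled:
  18–66: 60 × 12.3 = 738
  67–69: 80 × 7.9 = 632
  70–72: 60 × 40.5 = 2430
  73+: 180 × 50.5 = 9090
Adjusted estimate = 12,890 / 380 = 33.9211 → 33.9%.

33.9%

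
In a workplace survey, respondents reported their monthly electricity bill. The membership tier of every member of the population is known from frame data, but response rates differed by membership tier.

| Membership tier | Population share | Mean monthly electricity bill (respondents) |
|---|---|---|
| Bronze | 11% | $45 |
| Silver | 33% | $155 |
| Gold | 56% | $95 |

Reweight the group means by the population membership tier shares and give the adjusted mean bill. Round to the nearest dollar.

$109

Post-stratification weights by population share, not respondent share:
  Bronze: 0.11 × 45 = 4.95
  Silver: 0.33 × 155 = 51.15
  Gold: 0.56 × 95 = 53.2
Post-stratified estimate = 109.3 → $109.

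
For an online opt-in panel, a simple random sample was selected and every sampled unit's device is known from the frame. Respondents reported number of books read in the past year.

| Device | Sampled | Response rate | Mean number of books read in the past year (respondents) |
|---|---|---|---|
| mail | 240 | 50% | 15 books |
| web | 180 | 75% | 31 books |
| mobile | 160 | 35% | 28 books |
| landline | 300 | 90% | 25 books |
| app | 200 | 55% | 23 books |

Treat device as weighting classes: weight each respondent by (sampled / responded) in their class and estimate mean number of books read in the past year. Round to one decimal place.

Weighting each respondent by the inverse class response rate inflates each class back to its sampled size, so the class weight is n_sampled:
  mail: 240 × 15 = 3600
  web: 180 × 31 = 5580
  mobile: 160 × 28 = 4480
  landline: 300 × 25 = 7500
  app: 200 × 23 = 4600
Adjusted estimate = 25,760 / 1,080 = 23.8519 → 23.9.

23.9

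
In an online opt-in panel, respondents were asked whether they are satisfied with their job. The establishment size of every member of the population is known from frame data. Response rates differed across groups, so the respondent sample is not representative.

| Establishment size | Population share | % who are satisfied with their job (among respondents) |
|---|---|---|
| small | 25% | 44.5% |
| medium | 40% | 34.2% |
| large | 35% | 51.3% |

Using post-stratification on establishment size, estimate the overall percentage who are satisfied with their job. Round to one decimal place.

42.8%

Each cell contributes population-share × respondent value:
  small: 0.25 × 44.5 = 11.125
  medium: 0.4 × 34.2 = 13.68
  large: 0.35 × 51.3 = 17.955
Post-stratified estimate = 42.76 → 42.8%.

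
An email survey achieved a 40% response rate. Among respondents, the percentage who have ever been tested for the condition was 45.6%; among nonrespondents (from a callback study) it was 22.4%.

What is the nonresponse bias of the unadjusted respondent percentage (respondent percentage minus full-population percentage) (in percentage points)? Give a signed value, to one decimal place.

Nonresponse fraction = 1 − 0.4 = 0.6.
Bias = (nonresponse fraction) × (respondent percentage − nonrespondent percentage)
     = 0.6 × (45.6 − 22.4) = 0.6 × 23.2 = 13.92.

+13.9 percentage points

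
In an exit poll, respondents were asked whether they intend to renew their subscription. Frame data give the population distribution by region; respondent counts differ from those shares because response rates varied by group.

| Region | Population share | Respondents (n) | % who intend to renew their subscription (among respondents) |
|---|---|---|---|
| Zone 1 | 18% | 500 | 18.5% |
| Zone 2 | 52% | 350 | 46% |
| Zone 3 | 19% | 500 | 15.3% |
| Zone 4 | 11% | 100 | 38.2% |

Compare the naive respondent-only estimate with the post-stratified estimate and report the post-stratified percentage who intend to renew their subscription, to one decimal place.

Without adjustment, the pooled respondent share is:
  (500/1450)×18.5 + (350/1450)×46 + (500/1450)×15.3 + (100/1450)×38.2 = 25.3931%
Post-stratified estimate weights by population shares:
  0.18×18.5 + 0.52×46 + 0.19×15.3 + 0.11×38.2 = 34.359%

34.4%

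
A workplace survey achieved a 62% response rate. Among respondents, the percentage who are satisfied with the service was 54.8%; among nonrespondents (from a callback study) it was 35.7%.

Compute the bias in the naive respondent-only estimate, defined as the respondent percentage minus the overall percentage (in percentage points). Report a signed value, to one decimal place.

+7.3 percentage points

Nonresponse fraction = 1 − 0.62 = 0.38.
Bias = (nonresponse fraction) × (respondent percentage − nonrespondent percentage)
     = 0.38 × (54.8 − 35.7) = 0.38 × 19.1 = 7.258.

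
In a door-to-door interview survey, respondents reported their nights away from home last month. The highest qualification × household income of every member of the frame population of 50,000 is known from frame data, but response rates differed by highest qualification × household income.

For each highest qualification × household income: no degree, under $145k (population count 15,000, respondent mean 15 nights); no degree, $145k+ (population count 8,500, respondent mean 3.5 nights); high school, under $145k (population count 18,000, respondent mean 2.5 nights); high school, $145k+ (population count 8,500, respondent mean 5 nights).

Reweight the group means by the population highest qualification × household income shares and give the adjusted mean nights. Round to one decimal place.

Weight each group's respondent value by its population share:
  no degree, under $145k: (15,000/50,000) × 15 = 4.5
  no degree, $145k+: (8,500/50,000) × 3.5 = 0.595
  high school, under $145k: (18,000/50,000) × 2.5 = 0.9
  high school, $145k+: (8,500/50,000) × 5 = 0.85
Post-stratified estimate = 6.845 → 6.8.

6.8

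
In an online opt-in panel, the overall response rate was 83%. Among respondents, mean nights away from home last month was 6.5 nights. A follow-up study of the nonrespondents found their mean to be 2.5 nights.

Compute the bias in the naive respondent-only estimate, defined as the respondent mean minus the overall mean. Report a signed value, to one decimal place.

Nonresponse fraction = 1 − 0.83 = 0.17.
Bias = (nonresponse fraction) × (respondent mean − nonrespondent mean)
     = 0.17 × (6.5 − 2.5) = 0.17 × 4 = 0.68.

+0.7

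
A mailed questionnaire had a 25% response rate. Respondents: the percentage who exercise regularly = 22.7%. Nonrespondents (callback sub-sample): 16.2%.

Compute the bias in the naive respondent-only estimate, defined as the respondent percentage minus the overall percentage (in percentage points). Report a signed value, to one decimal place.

Nonresponse fraction = 1 − 0.25 = 0.75.
Bias = (nonresponse fraction) × (respondent percentage − nonrespondent percentage)
     = 0.75 × (22.7 − 16.2) = 0.75 × 6.5 = 4.875.

+4.9 percentage points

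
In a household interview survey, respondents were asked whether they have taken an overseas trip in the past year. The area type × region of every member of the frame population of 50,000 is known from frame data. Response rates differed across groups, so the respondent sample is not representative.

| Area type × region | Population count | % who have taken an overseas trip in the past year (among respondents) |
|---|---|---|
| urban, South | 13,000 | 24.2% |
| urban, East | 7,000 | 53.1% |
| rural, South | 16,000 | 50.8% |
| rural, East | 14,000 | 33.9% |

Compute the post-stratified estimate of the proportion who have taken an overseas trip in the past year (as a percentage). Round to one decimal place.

Reweight to the known area type × region distribution:
  urban, South: (13,000/50,000) × 24.2 = 6.292
  urban, East: (7,000/50,000) × 53.1 = 7.434
  rural, South: (16,000/50,000) × 50.8 = 16.256
  rural, East: (14,000/50,000) × 33.9 = 9.492
Post-stratified estimate = 39.474 → 39.5%.

39.5%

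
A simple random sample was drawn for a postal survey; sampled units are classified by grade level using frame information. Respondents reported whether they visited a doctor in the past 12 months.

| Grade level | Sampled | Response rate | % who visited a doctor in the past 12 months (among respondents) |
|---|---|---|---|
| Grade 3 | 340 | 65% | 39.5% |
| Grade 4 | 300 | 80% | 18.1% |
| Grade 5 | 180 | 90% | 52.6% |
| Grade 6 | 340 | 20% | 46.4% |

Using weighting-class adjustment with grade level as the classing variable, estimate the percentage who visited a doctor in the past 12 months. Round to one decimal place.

38.0%

Each respondent's weight = sampled/responded in their class; summing within a class gives n_sampled, so:
  Grade 3: 340 × 39.5 = 13,430
  Grade 4: 300 × 18.1 = 5430
  Grade 5: 180 × 52.6 = 9468
  Grade 6: 340 × 46.4 = 15,776
Adjusted estimate = 44,104 / 1,160 = 38.0207 → 38.0%.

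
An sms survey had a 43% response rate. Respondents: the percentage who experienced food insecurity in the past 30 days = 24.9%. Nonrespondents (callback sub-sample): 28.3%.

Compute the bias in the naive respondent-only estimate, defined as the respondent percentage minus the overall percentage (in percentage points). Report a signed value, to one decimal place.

-1.9 percentage points

Nonresponse fraction = 1 − 0.43 = 0.57.
Bias = (nonresponse fraction) × (respondent percentage − nonrespondent percentage)
     = 0.57 × (24.9 − 28.3) = 0.57 × -3.4 = -1.938.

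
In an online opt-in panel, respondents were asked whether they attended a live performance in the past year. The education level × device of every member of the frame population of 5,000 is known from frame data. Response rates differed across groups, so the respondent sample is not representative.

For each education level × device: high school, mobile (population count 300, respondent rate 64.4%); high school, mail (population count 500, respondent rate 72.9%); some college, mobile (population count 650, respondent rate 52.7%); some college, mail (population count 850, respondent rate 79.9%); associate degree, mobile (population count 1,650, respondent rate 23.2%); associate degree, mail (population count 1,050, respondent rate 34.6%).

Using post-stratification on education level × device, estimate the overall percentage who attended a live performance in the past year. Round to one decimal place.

46.5%

Each cell contributes population-share × respondent value:
  high school, mobile: (300/5,000) × 64.4 = 3.864
  high school, mail: (500/5,000) × 72.9 = 7.29
  some college, mobile: (650/5,000) × 52.7 = 6.851
  some college, mail: (850/5,000) × 79.9 = 13.583
  associate degree, mobile: (1,650/5,000) × 23.2 = 7.656
  associate degree, mail: (1,050/5,000) × 34.6 = 7.266
Post-stratified estimate = 46.51 → 46.5%.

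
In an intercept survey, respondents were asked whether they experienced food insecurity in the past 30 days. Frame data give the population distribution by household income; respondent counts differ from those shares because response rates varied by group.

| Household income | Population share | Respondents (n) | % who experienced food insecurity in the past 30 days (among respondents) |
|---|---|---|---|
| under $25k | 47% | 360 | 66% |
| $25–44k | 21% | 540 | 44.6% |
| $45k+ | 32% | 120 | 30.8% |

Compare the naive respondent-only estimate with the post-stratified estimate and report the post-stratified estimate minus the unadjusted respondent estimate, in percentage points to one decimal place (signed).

Without adjustment, the pooled respondent share is:
  (360/1020)×66 + (540/1020)×44.6 + (120/1020)×30.8 = 50.5294%
Reweighting by population household income shares:
  0.47×66 + 0.21×44.6 + 0.32×30.8 = 50.242%
Difference = 50.242 − 50.5294 = -0.2874 pp.

-0.3 percentage points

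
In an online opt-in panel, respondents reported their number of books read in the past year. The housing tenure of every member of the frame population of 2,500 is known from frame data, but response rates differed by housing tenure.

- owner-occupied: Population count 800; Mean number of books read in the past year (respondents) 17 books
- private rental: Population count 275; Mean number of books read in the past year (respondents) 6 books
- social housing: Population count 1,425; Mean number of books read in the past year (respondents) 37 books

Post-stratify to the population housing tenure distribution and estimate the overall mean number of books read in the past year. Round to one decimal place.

Weight each group's respondent value by its population share:
  owner-occupied: (800/2,500) × 17 = 5.44
  private rental: (275/2,500) × 6 = 0.66
  social housing: (1,425/2,500) × 37 = 21.09
Post-stratified estimate = 27.19 → 27.2.

27.2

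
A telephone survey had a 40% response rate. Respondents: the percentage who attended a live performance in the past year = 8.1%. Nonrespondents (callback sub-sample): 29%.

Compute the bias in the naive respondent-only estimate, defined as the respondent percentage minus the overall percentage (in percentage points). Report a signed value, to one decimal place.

-12.5 percentage points

Nonresponse fraction = 1 − 0.4 = 0.6.
Bias = (nonresponse fraction) × (respondent percentage − nonrespondent percentage)
     = 0.6 × (8.1 − 29) = 0.6 × -20.9 = -12.54.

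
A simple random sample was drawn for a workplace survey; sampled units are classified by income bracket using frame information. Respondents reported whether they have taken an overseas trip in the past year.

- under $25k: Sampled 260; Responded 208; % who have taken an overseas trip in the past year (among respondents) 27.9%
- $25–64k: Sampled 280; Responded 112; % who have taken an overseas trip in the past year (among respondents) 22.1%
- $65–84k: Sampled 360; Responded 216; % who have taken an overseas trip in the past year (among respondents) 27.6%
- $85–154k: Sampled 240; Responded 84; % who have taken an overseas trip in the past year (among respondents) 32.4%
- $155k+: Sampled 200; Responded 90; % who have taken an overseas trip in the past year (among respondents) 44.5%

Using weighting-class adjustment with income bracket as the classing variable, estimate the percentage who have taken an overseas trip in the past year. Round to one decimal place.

Response rates by class: under $25k 208/260 = 80%, $25–64k 112/280 = 40%, $65–84k 216/360 = 60%, $85–154k 84/240 = 35%, $155k+ 90/200 = 45%.
Inverse-response-rate weighting restores each class to its sampled count, so class totals weight by n_sampled:
  under $25k: 260 × 27.9 = 7254
  $25–64k: 280 × 22.1 = 6188
  $65–84k: 360 × 27.6 = 9936
  $85–154k: 240 × 32.4 = 7776
  $155k+: 200 × 44.5 = 8900
Adjusted estimate = 40,054 / 1,340 = 29.891 → 29.9%.

29.9%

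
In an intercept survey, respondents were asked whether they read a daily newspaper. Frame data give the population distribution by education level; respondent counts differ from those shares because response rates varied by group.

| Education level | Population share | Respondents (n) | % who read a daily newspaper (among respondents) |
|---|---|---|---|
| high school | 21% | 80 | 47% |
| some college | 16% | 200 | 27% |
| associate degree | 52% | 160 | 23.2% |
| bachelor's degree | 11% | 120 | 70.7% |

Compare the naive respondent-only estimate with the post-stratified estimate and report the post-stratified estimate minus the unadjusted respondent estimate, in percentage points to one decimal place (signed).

-4.1 percentage points

Naive respondent-only estimate (weights = respondent counts):
  (80/560)×47 + (200/560)×27 + (160/560)×23.2 + (120/560)×70.7 = 38.1357%
Post-stratifying to population shares instead:
  0.21×47 + 0.16×27 + 0.52×23.2 + 0.11×70.7 = 34.031%
Difference = 34.031 − 38.1357 = -4.1047 pp.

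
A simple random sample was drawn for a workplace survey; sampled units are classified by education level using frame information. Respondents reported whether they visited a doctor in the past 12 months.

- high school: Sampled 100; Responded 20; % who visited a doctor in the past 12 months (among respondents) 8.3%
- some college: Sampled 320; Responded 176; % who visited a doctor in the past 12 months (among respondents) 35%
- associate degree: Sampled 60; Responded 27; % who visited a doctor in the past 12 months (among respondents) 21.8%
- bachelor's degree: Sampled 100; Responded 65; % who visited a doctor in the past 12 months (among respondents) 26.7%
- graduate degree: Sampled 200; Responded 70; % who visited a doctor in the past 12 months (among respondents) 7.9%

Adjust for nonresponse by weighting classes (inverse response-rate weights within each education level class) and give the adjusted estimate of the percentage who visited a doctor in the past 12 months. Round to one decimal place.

Class response rates: high school 20/100 = 20%, some college 176/320 = 55%, associate degree 27/60 = 45%, bachelor's degree 65/100 = 65%, graduate degree 70/200 = 35%.
Weighting each respondent by the inverse class response rate inflates each class back to its sampled size, so the class weight is n_sampled:
  high school: 100 × 8.3 = 830
  some college: 320 × 35 = 11,200
  associate degree: 60 × 21.8 = 1308
  bachelor's degree: 100 × 26.7 = 2670
  graduate degree: 200 × 7.9 = 1580
Adjusted estimate = 17,588 / 780 = 22.5487 → 22.5%.

22.5%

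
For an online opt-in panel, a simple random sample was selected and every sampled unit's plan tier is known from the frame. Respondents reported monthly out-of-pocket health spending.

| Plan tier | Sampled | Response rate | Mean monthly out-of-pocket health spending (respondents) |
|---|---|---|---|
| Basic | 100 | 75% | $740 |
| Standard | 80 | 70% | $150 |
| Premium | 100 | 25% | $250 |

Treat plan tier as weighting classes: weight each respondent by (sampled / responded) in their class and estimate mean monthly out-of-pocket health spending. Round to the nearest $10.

With weight = n_sampled/n_responded per class, the weighted class total is n_sampled:
  Basic: 100 × 740 = 74,000
  Standard: 80 × 150 = 12,000
  Premium: 100 × 250 = 25,000
Adjusted estimate = 111,000 / 280 = 396.429 → $400.

$400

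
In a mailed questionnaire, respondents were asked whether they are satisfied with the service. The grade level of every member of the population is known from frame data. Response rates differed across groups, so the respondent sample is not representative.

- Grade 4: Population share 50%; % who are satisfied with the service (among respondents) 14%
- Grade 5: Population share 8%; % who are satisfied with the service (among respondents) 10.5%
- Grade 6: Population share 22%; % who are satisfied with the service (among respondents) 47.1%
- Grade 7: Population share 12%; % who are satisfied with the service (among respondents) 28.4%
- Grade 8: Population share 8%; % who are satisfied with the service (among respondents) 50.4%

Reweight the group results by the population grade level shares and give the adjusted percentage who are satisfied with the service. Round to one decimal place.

Weight each group's respondent value by its population share:
  Grade 4: 0.5 × 14 = 7
  Grade 5: 0.08 × 10.5 = 0.84
  Grade 6: 0.22 × 47.1 = 10.362
  Grade 7: 0.12 × 28.4 = 3.408
  Grade 8: 0.08 × 50.4 = 4.032
Post-stratified estimate = 25.642 → 25.6%.

25.6%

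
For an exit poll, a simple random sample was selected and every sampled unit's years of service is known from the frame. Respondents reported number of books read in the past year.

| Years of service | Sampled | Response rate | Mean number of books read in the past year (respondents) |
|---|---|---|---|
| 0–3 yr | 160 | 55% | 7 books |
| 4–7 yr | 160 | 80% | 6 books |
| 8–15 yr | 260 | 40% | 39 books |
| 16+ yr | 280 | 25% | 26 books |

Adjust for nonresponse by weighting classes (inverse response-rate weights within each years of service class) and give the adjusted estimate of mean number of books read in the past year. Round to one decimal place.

Weighting each respondent by the inverse class response rate inflates each class back to its sampled size, so the class weight is n_sampled:
  0–3 yr: 160 × 7 = 1120
  4–7 yr: 160 × 6 = 960
  8–15 yr: 260 × 39 = 10,140
  16+ yr: 280 × 26 = 7280
Adjusted estimate = 19,500 / 860 = 22.6744 → 22.7.

22.7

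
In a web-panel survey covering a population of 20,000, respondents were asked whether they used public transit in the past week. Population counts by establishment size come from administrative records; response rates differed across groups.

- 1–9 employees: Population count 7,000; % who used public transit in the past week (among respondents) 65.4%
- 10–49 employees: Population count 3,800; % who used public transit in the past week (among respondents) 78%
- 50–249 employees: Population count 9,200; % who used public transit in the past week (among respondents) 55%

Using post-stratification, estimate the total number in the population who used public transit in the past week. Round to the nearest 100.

Apply each group's respondent rate to its population count:
  1–9 employees: 7,000 × 65.4% = 4578
  10–49 employees: 3,800 × 78% = 2964
  50–249 employees: 9,200 × 55% = 5060
Estimated total = 12,602 → 12,600.

12,600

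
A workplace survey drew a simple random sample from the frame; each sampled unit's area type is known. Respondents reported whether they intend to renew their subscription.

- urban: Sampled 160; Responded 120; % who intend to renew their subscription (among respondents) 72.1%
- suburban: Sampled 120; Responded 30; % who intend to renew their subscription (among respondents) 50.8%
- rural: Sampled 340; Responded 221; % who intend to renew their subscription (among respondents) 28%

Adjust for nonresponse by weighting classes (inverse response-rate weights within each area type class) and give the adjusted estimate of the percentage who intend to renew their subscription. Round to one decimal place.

Class response rates: urban 120/160 = 75%, suburban 30/120 = 25%, rural 221/340 = 65%.
Inverse-response-rate weighting restores each class to its sampled count, so class totals weight by n_sampled:
  urban: 160 × 72.1 = 11,536
  suburban: 120 × 50.8 = 6096
  rural: 340 × 28 = 9520
Adjusted estimate = 27,152 / 620 = 43.7935 → 43.8%.

43.8%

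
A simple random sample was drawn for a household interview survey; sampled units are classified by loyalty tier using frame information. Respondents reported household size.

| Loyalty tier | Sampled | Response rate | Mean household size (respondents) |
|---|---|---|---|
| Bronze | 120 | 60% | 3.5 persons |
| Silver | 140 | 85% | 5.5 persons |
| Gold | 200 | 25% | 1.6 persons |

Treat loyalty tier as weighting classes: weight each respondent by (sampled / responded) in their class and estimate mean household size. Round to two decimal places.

With weight = n_sampled/n_responded per class, the weighted class total is n_sampled:
  Bronze: 120 × 3.5 = 420
  Silver: 140 × 5.5 = 770
  Gold: 200 × 1.6 = 320
Adjusted estimate = 1510 / 460 = 3.28261 → 3.28.

3.28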